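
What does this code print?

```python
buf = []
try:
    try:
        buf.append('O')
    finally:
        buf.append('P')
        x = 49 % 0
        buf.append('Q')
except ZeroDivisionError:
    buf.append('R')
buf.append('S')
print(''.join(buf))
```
OPRS

Exception in inner finally caught by outer except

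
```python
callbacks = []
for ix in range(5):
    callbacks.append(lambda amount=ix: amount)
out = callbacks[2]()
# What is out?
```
2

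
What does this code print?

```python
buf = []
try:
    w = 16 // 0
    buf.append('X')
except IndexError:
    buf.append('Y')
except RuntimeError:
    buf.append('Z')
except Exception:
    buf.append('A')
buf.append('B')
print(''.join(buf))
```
AB

ZeroDivisionError not specifically caught, falls to Exception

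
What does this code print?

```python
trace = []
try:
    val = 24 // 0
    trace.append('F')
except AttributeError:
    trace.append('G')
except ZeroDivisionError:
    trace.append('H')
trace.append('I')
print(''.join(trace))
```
HI

ZeroDivisionError is caught by its specific handler, not AttributeError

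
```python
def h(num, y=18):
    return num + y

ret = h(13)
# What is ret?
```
31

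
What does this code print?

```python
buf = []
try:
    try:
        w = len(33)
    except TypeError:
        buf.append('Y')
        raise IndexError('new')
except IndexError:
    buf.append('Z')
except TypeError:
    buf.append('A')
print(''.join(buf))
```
YZ

New IndexError raised, caught by outer IndexError handler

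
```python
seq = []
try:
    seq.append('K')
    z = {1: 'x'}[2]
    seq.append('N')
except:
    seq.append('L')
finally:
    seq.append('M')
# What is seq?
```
['K', 'L', 'M']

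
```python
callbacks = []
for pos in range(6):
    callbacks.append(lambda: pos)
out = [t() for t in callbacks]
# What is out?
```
[5, 5, 5, 5, 5, 5]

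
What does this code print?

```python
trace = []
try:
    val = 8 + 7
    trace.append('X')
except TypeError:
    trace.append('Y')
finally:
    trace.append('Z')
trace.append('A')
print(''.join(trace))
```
XZA

finally runs after normal execution too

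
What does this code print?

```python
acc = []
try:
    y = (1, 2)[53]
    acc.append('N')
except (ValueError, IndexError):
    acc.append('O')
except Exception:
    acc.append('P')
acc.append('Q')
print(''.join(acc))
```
OQ

IndexError matches tuple containing it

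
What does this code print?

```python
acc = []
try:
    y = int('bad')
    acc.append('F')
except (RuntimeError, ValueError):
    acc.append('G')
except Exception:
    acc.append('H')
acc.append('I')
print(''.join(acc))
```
GI

ValueError matches tuple containing it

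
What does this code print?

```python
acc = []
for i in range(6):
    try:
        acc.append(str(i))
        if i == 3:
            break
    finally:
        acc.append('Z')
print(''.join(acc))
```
0Z1Z2Z3Z

finally runs even when breaking out of loop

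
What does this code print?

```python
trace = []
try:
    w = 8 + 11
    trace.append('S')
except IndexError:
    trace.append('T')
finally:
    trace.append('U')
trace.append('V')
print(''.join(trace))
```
SUV

finally runs after normal execution too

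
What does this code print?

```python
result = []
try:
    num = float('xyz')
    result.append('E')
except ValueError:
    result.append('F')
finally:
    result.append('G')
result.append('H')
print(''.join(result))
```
FGH

finally always runs, even after exception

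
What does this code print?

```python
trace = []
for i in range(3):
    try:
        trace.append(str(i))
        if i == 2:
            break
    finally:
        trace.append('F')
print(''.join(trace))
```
0F1F2F

finally runs even when breaking out of loop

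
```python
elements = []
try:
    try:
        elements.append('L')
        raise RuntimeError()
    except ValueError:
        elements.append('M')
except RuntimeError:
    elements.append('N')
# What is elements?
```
['L', 'N']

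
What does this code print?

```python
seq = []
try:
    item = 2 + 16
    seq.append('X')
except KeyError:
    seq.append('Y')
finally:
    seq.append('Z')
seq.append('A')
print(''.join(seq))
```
XZA

finally runs after normal execution too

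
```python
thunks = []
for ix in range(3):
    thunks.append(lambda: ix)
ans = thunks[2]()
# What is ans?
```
2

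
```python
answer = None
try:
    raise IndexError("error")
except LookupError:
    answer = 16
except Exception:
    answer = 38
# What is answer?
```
16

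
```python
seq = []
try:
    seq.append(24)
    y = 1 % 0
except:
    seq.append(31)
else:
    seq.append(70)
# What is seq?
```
[24, 31]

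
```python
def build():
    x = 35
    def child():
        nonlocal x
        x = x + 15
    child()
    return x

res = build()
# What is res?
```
50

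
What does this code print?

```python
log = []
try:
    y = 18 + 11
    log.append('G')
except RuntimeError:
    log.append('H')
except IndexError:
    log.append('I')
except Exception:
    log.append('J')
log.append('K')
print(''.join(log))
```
GK

No exception, try block completes normally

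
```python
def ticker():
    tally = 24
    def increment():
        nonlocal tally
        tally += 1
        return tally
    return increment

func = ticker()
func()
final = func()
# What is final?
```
26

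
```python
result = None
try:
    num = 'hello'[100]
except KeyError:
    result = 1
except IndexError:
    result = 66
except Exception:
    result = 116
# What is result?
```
66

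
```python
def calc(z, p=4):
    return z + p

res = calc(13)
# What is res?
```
17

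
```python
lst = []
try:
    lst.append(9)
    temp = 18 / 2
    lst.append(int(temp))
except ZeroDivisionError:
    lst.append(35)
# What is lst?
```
[9, 9]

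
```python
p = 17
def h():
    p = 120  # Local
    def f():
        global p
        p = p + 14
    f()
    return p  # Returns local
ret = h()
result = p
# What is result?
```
31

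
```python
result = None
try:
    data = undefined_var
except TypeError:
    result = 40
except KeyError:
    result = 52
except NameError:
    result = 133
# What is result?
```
133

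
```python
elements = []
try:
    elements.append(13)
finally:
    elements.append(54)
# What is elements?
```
[13, 54]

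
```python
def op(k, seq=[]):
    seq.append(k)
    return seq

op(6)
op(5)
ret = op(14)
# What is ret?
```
[6, 5, 14]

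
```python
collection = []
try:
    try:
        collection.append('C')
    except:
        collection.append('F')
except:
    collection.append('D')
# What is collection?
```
['C']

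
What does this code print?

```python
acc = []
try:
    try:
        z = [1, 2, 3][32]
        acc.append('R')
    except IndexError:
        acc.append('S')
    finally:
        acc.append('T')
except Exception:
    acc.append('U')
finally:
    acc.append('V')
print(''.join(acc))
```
STV

Both finally blocks run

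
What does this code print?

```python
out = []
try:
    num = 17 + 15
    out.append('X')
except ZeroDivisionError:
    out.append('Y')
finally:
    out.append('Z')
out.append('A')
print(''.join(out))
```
XZA

finally runs after normal execution too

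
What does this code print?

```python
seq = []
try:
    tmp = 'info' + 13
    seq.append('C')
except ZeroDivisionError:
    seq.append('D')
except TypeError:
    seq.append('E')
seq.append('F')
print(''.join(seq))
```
EF

TypeError is caught by its specific handler, not ZeroDivisionError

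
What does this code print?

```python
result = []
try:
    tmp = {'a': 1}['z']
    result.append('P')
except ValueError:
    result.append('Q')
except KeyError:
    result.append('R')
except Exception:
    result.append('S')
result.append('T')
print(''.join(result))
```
RT

KeyError matches before generic Exception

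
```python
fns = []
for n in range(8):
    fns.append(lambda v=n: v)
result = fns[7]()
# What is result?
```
7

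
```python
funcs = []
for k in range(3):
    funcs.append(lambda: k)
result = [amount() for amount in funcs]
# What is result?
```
[2, 2, 2]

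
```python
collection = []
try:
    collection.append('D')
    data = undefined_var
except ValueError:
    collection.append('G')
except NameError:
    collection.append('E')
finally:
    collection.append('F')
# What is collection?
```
['D', 'E', 'F']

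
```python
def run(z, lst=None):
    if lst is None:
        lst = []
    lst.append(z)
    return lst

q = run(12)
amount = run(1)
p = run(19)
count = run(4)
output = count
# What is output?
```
[4]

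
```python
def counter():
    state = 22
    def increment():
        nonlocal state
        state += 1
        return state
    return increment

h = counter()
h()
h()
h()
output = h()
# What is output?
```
26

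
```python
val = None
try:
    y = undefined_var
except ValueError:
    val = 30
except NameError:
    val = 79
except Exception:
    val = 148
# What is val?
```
79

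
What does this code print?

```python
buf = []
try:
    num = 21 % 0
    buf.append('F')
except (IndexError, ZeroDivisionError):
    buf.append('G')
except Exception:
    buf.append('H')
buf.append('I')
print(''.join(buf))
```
GI

ZeroDivisionError matches tuple containing it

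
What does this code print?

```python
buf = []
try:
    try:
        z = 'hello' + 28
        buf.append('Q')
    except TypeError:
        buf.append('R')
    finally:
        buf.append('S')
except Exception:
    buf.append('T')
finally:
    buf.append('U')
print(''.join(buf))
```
RSU

Both finally blocks run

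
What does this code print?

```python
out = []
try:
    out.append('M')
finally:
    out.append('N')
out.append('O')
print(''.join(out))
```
MNO

try/finally without except, no exception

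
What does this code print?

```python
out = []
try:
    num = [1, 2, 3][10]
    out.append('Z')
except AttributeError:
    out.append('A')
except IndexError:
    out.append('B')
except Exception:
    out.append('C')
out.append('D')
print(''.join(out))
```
BD

IndexError matches before generic Exception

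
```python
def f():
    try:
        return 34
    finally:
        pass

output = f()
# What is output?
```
34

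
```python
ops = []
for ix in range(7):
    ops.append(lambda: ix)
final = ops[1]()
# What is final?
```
6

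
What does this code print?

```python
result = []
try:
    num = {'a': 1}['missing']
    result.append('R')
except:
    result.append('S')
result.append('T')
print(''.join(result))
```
ST

Exception raised in try, caught by bare except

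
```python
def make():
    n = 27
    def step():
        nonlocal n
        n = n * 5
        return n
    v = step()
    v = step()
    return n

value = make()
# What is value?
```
675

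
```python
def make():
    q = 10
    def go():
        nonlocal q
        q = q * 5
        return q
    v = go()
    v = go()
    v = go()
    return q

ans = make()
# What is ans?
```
1250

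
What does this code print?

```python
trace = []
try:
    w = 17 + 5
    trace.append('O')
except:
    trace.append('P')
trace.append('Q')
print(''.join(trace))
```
OQ

No exception, try block completes normally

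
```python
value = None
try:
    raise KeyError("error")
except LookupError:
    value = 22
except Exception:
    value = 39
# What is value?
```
22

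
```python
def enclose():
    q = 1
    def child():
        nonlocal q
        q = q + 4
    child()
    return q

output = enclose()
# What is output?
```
5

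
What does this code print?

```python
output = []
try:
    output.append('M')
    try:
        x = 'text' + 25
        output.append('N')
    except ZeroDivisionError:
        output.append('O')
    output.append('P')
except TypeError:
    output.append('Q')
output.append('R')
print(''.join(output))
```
MQR

Inner handler doesn't match, propagates to outer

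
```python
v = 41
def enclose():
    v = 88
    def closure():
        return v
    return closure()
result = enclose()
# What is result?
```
88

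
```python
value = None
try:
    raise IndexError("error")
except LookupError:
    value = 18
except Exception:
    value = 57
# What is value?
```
18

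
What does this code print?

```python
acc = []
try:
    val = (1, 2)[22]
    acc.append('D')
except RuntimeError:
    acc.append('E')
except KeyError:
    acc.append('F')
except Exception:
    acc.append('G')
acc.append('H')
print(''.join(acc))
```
GH

IndexError not specifically caught, falls to Exception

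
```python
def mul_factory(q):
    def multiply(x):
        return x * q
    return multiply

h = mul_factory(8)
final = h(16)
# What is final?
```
128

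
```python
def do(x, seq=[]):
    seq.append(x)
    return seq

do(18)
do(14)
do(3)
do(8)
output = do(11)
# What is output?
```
[18, 14, 3, 8, 11]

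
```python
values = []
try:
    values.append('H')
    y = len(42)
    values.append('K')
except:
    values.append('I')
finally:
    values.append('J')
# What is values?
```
['H', 'I', 'J']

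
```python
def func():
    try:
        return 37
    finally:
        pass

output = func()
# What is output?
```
37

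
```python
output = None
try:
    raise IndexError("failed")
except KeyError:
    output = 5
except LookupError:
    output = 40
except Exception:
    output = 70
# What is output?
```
40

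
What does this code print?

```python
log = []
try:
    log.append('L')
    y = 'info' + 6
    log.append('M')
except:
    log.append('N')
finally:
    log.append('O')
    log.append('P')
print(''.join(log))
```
LNOP

Code before exception runs, then except, then all of finally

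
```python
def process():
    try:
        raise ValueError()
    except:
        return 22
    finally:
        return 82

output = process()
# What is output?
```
82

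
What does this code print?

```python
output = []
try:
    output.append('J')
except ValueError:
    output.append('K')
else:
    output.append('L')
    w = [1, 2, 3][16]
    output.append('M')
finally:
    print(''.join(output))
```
JL

Try succeeds, else appends 'L', IndexError in else is uncaught, finally prints before exception propagates ('M' never appended)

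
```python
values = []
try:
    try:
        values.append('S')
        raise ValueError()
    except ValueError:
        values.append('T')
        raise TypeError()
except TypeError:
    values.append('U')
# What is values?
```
['S', 'T', 'U']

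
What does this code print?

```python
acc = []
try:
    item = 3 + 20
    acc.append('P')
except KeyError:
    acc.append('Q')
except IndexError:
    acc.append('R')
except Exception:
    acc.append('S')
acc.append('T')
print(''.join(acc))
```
PT

No exception, try block completes normally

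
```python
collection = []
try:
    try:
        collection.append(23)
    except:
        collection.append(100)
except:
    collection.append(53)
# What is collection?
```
[23]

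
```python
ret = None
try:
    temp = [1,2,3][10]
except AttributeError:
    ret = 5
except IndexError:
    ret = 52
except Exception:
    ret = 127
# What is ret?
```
52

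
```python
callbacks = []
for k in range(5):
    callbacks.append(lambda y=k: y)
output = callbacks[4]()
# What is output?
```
4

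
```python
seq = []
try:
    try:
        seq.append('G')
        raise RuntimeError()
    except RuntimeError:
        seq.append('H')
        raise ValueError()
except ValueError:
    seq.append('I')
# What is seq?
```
['G', 'H', 'I']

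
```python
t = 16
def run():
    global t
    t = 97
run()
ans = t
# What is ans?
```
97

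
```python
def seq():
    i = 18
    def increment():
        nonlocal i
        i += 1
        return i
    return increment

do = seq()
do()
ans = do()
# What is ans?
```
20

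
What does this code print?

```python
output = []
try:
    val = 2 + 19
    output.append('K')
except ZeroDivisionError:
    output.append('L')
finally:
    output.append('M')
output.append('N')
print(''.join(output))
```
KMN

finally runs after normal execution too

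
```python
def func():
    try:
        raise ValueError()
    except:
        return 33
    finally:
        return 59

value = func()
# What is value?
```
59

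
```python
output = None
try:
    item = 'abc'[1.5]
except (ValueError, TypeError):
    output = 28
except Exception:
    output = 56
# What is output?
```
28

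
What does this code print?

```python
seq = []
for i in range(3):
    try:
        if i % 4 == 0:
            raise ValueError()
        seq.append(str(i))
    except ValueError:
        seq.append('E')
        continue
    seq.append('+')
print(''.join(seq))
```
E1+2+

continue in except skips rest of loop body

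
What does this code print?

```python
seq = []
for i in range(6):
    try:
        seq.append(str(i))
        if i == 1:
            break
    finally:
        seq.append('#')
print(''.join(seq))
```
0#1#

finally runs even when breaking out of loop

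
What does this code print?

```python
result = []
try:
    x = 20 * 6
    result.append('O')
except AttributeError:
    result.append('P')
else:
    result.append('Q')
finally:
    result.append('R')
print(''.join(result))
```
OQR

else runs before finally when no exception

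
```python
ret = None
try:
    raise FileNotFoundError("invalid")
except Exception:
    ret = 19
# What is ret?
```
19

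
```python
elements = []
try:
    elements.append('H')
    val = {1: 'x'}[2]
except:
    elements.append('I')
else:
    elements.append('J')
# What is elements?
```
['H', 'I']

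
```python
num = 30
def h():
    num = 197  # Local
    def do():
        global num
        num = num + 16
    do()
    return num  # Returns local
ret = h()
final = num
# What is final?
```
46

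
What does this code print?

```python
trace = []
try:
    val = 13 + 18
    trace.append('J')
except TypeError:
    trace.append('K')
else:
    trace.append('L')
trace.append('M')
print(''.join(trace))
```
JLM

else block runs when no exception occurs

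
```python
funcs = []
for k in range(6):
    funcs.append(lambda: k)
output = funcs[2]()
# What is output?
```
5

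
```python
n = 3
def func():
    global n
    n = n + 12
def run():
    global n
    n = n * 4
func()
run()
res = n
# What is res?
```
60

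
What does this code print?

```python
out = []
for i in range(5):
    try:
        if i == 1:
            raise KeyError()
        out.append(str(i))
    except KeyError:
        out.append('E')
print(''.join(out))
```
0E234

Exception on i=1 caught, loop continues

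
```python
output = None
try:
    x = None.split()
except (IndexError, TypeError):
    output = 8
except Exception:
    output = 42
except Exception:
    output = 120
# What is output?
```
42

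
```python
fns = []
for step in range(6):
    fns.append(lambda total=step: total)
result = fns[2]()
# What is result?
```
2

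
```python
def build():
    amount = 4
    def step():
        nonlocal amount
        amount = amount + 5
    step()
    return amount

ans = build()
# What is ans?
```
9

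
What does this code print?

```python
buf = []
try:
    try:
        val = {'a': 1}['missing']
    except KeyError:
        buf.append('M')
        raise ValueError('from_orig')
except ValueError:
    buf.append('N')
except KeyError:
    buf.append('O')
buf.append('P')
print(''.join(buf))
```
MNP

ValueError raised and caught, original KeyError not re-raised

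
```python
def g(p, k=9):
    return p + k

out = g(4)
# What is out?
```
13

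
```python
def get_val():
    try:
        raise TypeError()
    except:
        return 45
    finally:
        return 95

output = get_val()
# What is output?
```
95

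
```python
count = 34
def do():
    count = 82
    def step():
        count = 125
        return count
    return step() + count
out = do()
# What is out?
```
207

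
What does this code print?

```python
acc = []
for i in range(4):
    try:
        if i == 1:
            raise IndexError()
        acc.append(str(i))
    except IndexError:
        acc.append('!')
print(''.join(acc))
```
0!23

Exception on i=1 caught, loop continues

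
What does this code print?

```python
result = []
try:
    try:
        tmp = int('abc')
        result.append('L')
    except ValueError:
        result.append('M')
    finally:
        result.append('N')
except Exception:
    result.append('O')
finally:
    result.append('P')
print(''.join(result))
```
MNP

Both finally blocks run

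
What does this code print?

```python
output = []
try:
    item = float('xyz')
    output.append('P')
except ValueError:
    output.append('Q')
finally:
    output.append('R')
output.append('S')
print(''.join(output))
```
QRS

finally always runs, even after exception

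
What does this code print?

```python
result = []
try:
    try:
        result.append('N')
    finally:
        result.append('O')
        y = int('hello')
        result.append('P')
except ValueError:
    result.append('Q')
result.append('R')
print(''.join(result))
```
NOQR

Exception in inner finally caught by outer except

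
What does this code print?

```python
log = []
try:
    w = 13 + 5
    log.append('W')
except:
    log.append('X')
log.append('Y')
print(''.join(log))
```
WY

No exception, try block completes normally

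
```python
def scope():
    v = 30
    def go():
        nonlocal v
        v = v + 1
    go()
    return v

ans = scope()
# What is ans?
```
31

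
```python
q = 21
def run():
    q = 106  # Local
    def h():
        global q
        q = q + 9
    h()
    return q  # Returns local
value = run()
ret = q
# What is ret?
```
30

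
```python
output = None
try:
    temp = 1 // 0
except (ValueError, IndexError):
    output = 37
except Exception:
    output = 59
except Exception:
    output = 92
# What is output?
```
59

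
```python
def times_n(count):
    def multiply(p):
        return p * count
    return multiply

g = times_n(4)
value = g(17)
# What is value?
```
68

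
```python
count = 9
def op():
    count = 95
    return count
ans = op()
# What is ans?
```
95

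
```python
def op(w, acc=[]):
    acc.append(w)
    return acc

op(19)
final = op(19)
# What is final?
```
[19, 19]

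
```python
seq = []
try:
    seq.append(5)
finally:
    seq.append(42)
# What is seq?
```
[5, 42]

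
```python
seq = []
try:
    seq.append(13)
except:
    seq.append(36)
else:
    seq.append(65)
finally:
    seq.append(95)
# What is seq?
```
[13, 65, 95]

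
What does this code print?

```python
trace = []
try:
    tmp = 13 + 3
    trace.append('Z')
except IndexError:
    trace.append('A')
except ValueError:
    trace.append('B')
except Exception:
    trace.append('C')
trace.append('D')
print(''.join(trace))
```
ZD

No exception, try block completes normally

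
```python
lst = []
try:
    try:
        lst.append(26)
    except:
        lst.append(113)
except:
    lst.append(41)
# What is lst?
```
[26]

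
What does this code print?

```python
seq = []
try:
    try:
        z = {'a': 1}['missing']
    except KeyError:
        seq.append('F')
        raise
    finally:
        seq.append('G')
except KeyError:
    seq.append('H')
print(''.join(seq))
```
FGH

finally runs before re-raised exception propagates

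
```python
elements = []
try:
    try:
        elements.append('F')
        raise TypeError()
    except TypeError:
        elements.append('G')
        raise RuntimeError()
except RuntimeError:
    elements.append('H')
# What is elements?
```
['F', 'G', 'H']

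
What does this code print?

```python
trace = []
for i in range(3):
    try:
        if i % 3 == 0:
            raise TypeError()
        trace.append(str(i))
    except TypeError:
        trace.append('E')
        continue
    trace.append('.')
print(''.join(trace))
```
E1.2.

continue in except skips rest of loop body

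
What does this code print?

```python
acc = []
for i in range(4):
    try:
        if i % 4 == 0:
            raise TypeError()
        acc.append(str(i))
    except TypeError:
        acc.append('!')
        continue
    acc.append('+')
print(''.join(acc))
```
!1+2+3+

continue in except skips rest of loop body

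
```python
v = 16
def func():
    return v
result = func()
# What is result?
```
16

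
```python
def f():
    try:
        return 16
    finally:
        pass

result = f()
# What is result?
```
16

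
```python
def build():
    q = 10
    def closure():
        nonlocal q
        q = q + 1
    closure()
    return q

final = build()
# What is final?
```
11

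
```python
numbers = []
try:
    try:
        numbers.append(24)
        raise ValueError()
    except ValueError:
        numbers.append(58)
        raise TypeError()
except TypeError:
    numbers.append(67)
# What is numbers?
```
[24, 58, 67]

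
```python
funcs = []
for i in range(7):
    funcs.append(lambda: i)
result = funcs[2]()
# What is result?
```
6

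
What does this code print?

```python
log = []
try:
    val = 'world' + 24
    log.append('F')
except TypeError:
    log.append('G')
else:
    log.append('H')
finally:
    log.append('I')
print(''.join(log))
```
GI

Exception: except runs, else skipped, finally runs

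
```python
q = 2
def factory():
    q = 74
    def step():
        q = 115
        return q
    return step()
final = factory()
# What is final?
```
115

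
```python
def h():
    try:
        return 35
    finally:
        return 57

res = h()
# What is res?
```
57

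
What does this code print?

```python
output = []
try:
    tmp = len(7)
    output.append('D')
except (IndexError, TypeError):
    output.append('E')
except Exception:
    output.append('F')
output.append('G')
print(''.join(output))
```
EG

TypeError matches tuple containing it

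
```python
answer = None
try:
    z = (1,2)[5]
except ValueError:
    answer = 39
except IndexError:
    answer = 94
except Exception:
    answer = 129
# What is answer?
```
94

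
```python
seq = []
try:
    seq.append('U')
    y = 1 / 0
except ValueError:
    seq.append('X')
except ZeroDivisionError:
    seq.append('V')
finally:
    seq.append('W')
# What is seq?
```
['U', 'V', 'W']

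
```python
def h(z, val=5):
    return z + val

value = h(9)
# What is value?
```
14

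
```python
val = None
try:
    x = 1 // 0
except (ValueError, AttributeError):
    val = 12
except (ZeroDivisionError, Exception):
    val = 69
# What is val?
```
69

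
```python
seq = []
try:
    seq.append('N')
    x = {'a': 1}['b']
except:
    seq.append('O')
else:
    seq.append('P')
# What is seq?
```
['N', 'O']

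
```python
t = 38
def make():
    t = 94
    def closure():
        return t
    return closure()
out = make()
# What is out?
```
94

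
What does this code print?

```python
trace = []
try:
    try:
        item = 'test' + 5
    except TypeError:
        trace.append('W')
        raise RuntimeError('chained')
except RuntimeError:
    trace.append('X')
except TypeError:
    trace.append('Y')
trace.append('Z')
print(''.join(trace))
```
WXZ

RuntimeError raised and caught, original TypeError not re-raised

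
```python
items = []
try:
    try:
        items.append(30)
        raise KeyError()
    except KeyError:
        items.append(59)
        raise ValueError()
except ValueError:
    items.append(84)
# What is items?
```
[30, 59, 84]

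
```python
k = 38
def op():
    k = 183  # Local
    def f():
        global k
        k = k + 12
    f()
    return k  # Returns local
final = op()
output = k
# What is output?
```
50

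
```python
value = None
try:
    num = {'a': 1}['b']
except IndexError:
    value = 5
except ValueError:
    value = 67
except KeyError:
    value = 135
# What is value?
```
135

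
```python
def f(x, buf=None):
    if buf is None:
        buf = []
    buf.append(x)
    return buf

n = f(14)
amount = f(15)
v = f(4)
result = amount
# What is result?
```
[15]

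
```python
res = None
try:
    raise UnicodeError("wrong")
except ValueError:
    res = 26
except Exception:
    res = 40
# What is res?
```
26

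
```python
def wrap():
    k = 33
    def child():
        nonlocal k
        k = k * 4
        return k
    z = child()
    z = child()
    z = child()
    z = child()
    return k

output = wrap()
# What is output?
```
8448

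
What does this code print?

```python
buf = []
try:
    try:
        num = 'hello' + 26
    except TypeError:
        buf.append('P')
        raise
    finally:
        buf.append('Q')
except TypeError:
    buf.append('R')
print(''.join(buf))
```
PQR

finally runs before re-raised exception propagates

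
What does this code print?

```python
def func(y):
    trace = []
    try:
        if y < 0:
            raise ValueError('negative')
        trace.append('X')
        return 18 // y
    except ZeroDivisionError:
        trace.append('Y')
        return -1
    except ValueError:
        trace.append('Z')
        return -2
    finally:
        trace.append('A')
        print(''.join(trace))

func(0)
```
XYA

y=0 causes ZeroDivisionError, caught, finally prints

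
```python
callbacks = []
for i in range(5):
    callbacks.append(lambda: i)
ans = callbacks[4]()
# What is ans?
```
4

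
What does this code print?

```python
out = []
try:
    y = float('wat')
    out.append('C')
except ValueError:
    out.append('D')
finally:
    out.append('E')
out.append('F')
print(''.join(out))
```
DEF

finally always runs, even after exception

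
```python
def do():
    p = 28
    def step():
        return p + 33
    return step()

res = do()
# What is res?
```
61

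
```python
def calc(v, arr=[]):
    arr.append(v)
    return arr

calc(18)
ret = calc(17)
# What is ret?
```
[18, 17]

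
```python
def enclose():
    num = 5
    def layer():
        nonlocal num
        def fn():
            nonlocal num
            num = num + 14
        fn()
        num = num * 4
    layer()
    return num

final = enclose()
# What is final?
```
76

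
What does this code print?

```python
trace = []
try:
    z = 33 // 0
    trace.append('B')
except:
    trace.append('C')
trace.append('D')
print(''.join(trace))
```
CD

Exception raised in try, caught by bare except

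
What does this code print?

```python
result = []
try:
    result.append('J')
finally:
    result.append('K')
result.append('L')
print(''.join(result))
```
JKL

try/finally without except, no exception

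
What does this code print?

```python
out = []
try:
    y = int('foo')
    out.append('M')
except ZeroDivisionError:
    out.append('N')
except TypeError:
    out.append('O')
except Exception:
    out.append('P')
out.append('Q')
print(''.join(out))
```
PQ

ValueError not specifically caught, falls to Exception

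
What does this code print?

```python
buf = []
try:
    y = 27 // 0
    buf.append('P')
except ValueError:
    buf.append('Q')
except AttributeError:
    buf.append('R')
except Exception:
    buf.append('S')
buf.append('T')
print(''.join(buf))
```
ST

ZeroDivisionError not specifically caught, falls to Exception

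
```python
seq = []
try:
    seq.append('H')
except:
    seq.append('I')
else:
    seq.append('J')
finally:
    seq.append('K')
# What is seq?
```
['H', 'J', 'K']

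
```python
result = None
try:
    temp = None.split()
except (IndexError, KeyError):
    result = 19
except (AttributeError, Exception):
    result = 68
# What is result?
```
68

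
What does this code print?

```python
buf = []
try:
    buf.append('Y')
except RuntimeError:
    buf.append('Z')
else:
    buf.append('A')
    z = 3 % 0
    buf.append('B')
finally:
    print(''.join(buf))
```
YA

Try succeeds, else appends 'A', ZeroDivisionError in else is uncaught, finally prints before exception propagates ('B' never appended)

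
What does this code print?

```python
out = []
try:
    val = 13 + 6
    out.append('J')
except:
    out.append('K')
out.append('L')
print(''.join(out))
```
JL

No exception, try block completes normally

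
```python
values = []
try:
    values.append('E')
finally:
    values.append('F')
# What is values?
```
['E', 'F']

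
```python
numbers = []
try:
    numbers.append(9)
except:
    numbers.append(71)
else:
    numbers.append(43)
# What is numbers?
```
[9, 43]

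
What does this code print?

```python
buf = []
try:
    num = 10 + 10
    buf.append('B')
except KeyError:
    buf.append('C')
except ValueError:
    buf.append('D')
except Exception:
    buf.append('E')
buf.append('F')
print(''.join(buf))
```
BF

No exception, try block completes normally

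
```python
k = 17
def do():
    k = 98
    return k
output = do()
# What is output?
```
98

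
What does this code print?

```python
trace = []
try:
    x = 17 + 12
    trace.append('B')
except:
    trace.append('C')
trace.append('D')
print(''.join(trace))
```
BD

No exception, try block completes normally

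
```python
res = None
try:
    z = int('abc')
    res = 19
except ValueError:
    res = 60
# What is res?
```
60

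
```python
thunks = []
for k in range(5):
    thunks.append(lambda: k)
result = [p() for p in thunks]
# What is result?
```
[4, 4, 4, 4, 4]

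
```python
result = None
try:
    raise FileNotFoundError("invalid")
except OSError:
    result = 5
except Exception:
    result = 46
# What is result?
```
5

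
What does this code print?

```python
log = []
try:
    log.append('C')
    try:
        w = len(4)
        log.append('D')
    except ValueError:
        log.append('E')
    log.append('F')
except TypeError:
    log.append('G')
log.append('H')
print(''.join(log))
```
CGH

Inner handler doesn't match, propagates to outer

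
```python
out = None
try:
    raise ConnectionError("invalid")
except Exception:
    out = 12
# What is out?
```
12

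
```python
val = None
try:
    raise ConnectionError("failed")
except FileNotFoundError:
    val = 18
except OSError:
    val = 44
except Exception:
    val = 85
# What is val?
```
44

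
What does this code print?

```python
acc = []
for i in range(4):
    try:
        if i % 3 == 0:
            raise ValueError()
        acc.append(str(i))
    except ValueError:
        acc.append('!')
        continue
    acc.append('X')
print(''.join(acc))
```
!1X2X!

continue in except skips rest of loop body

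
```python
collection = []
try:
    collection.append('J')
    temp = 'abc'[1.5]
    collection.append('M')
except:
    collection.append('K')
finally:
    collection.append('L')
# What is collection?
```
['J', 'K', 'L']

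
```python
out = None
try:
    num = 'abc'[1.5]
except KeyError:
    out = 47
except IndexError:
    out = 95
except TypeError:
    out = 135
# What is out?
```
135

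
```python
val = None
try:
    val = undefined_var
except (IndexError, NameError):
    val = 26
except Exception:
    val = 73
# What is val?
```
26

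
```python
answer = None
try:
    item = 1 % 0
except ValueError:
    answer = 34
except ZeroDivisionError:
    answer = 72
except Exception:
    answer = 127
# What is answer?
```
72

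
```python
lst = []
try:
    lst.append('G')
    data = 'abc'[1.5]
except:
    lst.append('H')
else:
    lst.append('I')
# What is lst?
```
['G', 'H']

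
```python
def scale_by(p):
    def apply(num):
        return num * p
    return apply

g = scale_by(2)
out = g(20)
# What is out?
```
40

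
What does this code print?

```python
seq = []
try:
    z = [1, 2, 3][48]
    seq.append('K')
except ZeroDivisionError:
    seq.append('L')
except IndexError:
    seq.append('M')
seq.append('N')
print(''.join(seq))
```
MN

IndexError is caught by its specific handler, not ZeroDivisionError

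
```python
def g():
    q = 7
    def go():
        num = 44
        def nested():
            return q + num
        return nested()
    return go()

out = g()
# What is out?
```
51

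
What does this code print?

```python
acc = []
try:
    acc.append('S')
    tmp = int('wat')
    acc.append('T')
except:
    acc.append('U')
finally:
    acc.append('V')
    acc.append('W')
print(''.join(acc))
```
SUVW

Code before exception runs, then except, then all of finally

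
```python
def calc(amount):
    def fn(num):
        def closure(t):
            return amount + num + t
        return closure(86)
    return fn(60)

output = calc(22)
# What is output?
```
168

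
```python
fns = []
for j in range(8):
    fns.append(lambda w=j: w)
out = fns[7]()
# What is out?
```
7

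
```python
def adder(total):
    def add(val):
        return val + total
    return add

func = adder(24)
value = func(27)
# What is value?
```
51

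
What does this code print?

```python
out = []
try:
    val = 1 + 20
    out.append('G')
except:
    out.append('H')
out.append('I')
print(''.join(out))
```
GI

No exception, try block completes normally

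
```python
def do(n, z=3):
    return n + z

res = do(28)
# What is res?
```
31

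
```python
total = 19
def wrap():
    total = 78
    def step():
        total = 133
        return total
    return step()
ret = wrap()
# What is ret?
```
133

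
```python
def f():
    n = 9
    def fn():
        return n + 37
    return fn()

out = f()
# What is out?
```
46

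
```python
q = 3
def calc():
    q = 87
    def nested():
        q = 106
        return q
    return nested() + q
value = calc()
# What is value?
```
193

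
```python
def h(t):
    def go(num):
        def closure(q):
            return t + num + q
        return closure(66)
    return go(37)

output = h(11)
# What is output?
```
114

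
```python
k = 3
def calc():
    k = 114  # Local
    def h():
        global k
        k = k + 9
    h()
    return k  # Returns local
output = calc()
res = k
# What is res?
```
12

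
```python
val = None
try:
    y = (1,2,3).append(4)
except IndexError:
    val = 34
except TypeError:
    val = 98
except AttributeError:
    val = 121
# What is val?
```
121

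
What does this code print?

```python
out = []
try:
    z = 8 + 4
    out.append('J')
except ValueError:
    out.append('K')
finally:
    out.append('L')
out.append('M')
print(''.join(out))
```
JLM

finally runs after normal execution too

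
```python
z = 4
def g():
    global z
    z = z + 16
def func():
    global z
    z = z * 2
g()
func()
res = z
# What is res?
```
40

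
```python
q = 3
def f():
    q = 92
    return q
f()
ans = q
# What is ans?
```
3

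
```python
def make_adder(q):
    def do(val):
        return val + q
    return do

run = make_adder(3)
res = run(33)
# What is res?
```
36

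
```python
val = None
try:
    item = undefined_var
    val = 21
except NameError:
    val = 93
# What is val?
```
93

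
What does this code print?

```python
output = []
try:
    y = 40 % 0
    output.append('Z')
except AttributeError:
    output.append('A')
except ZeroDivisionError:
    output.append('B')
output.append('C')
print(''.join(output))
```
BC

ZeroDivisionError is caught by its specific handler, not AttributeError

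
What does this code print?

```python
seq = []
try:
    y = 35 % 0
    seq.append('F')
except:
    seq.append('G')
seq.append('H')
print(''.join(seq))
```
GH

Exception raised in try, caught by bare except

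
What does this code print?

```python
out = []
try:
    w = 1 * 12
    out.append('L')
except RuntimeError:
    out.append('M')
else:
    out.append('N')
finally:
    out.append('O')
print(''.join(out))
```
LNO

else runs before finally when no exception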